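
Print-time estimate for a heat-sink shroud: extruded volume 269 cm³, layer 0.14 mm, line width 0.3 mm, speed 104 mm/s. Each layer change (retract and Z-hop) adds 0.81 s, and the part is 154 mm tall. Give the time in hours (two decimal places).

Extrusion cross-section = 0.14 × 0.3 = 0.042 mm².
Toolpath length = 269 cm³ / 0.042 mm² = 269000 / 0.042 = 6404761.9 mm.
Time extruding = 6404761.9 / 104 = 61584.2 s.
Layer count = ceil(154 / 0.14) = 1100.
Non-print overhead = 1100 × 0.81, so 891 s.
Altogether 61584.2 + 891 = 62475.2 s, i.e. 17.35 hours.

17.35 hours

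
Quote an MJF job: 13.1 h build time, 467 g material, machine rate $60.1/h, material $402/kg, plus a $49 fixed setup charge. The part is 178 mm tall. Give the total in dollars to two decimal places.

$1024.04

Machine-time cost = 60.1 × 13.1, so $787.31.
Material charge = 402 × 467/1000, so $187.734.
Adding setup: 787.31 + 187.734 + 49 → 1024.044 ≈ $1024.04.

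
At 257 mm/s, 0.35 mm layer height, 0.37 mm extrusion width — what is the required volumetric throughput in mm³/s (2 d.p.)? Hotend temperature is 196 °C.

33.28

A: 0.35 × 0.37 → 0.1295 mm².
Volumetric flow = 257 × 0.1295 = 33.28 mm³/s.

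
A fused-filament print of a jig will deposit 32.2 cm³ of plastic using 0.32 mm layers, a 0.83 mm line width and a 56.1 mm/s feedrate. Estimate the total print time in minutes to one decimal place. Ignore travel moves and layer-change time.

Extrusion cross-section = 0.32 × 0.83, so 0.2656 mm².
Toolpath length = 32.2 cm³ / 0.2656 mm² = 32200 / 0.2656 = 121234.9 mm.
Extrusion time = 121234.9 / 56.1 = 2161 s.
That's 2161 s → 36.0 minutes.

36.0 minutes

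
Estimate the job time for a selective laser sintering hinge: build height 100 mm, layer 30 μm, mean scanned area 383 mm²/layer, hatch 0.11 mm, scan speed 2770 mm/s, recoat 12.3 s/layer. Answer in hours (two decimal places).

12.56 hours

Number of layers: 100 / 0.03 → 3334 (rounded up).
Scan path per layer: 383 / 0.11 → 3481.8 mm.
Per-layer scan time = 3481.8 / 2770, so 1.257 s.
Layer cycle: 1.257 + 12.3 → 13.557 s.
Build time = 3334 × 13.557 = 45199.038 s = 12.56 hours.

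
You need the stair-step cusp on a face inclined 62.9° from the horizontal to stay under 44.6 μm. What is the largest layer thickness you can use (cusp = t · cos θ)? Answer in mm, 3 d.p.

0.098 mm

Layer height = cusp / cos(62.9°) = 0.0446 / 0.4555 = 0.098 mm.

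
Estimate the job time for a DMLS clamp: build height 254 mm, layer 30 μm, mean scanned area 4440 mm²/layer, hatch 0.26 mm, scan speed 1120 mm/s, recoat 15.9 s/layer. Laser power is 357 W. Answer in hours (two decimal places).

Layers = ⌈254/0.03⌉ = 8467.
Hatch length per layer = 4440 / 0.26, so 17076.9 mm.
Per-layer scan time: 17076.9 / 1120 → 15.2472 s.
Layer cycle: 15.2472 + 15.9 → 31.1472 s.
Total: 8467 × 31.1472 s = 263723.3424 s → 73.26 hours.

73.26 hours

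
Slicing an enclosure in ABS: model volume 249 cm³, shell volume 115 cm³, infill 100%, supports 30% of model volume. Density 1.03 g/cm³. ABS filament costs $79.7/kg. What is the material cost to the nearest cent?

Infill region = 249 − 115 = 134 cm³.
Infill deposited = 1.00 × 134, so 134 cm³.
Support = 0.30 × 249, so 74.7 cm³.
Total printed volume = 115 + 134 + 74.7, so 323.7 cm³.
Mass = 323.7 × 1.03 = 333.411 g.
At $79.7/kg: 333.411/1000 × 79.7 = $26.57.

$26.57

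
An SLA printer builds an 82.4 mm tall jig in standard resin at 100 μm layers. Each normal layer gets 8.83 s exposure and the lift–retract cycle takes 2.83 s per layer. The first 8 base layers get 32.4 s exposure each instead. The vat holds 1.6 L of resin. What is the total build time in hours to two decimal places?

Layer count = ceil(82.4 / 0.1) = 824.
Bottom layers = 8 × (32.4 + 2.83), so 281.84 s.
Regular layers = 816 × (8.83 + 2.83), so 9514.56 s.
Sum: 281.84 + 9514.56 = 9796.4 s → 2.72 hours.

2.72 hours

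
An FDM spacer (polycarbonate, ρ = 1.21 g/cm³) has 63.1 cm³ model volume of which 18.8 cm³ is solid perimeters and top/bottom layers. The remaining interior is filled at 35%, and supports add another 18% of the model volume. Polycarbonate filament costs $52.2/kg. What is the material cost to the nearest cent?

$2.88

Volume inside the shell = 63.1 − 18.8, so 44.3 cm³.
Infill deposited = 0.35 × 44.3, so 15.505 cm³.
Support = 0.18 × 63.1 = 11.358 cm³.
Total extruded = 18.8 + 15.505 + 11.358 = 45.663 cm³.
Mass = 45.663 × 1.21, so 55.25223 g.
At $52.2/kg: 55.25223/1000 × 52.2 = $2.88.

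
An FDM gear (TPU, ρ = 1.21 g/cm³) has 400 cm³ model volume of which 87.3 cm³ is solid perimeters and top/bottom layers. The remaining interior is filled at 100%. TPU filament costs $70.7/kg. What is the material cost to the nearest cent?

Volume inside the shell = 400 − 87.3 = 312.7 cm³.
Deposited infill = 1.00 × 312.7, so 312.7 cm³.
Total extruded: 87.3 + 312.7 → 400 cm³.
Mass: 400 × 1.21 → 484 g.
Cost = 484 g / 1000 × $70.7/kg = $34.22.

$34.22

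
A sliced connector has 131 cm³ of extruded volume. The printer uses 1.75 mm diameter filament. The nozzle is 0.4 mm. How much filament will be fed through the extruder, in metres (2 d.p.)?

54.46 m

Cross-section of 1.75 mm filament: π·(1.75/2)² = 2.4053 mm².
L = 131000 mm³ / 2.4053 mm² = 54463.06 mm, i.e. 54.46 m.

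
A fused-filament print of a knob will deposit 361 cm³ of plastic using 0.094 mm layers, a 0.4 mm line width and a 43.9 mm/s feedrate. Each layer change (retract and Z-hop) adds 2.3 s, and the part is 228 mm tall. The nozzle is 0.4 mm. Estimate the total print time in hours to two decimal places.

Bead cross-section: 0.094 × 0.4 → 0.0376 mm².
Path length: 361000 mm³ / 0.0376 mm² → 9601063.8 mm.
Extrusion time: 9601063.8 / 43.9 → 218703 s.
Layer count = ceil(228 / 0.094) = 2426.
Non-print overhead = 2426 × 2.3 = 5579.8 s.
Total = 218703 + 5579.8 = 224282.8 s = 62.30 hours.

62.30 hours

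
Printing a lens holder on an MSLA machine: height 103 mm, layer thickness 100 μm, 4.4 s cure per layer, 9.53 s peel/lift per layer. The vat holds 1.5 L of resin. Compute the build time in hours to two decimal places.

Layers = ⌈103/0.1⌉ = 1030.
Per-layer time = 4.4 + 9.53 = 13.93 s.
Build time: 1030 × 13.93 s = 14347.9 s, i.e. 3.99 hours.

3.99 hours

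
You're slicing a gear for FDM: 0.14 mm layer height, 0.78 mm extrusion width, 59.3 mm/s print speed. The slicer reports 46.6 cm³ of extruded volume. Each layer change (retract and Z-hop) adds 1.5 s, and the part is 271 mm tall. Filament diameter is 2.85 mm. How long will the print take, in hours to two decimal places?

2.81 hours

Extrusion cross-section = 0.14 × 0.78, so 0.1092 mm².
Total extruded path = 46600/0.1092 = 426739.9 mm.
Print-move time = 426739.9 / 59.3, so 7196.3 s.
Layer count = ceil(271 / 0.14) = 1936.
Z-hop total = 1936 × 1.5 = 2904 s.
Altogether 7196.3 + 2904 = 10100.3 s, i.e. 2.81 hours.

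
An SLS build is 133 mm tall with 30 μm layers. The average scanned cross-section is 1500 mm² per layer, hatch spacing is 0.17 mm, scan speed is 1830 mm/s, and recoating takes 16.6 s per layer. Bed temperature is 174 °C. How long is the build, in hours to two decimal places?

26.38 hours

Layer count = ceil(133 / 0.03) = 4434.
Hatch length per layer = 1500 / 0.17 = 8823.5 mm.
Scan time per layer = 8823.5 / 1830, so 4.8216 s.
Time per layer = 4.8216 + 16.6 = 21.4216 s.
4434 layers × 21.4216 s/layer = 94983.3744 s, i.e. 26.38 hours.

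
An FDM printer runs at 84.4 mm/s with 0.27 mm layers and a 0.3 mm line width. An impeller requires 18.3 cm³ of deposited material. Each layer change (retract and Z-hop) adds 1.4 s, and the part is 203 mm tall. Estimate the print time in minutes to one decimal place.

62.2 minutes

Extrusion cross-section: 0.27 × 0.3 → 0.081 mm².
Total extruded path = 18300/0.081 = 225925.9 mm.
Print-move time = 225925.9 / 84.4, so 2676.8 s.
Layers = ⌈203/0.27⌉ = 752.
Layer-change overhead = 752 × 1.4 = 1052.8 s.
Total = 2676.8 + 1052.8 = 3729.6 s = 62.2 minutes.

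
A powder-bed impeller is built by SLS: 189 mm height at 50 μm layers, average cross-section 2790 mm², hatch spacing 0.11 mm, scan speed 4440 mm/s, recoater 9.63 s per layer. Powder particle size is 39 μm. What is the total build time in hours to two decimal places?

16.11 hours

Layer count = ceil(189 / 0.05) = 3780.
Hatch length per layer = 2790 / 0.11 = 25363.6 mm.
Scan time per layer = 25363.6 / 4440 = 5.7125 s.
Layer cycle: 5.7125 + 9.63 → 15.3425 s.
3780 layers × 15.3425 s/layer = 57994.65 s, i.e. 16.11 hours.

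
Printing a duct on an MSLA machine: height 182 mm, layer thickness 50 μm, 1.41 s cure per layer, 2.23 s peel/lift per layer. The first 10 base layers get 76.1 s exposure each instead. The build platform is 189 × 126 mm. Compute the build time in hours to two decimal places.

Layer count = ceil(182 / 0.05) = 3640.
Base layers = 10 × (76.1 + 2.23), so 783.3 s.
Normal layers = 3630 × (1.41 + 2.23) = 13213.2 s.
Total = 783.3 + 13213.2 = 13996.5 s = 3.89 hours.

3.89 hours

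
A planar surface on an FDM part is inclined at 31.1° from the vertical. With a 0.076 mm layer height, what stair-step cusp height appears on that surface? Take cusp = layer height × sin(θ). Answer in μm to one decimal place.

39.3 μm

Cusp = layer height × sin(31.1°) = 0.076 × 0.5165 = 0.039254 mm = 39.3 μm.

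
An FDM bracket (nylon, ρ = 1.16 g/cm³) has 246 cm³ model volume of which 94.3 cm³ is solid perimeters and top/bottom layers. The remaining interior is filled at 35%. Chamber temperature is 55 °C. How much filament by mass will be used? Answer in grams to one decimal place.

171.0 g

Interior volume: 246 − 94.3 → 151.7 cm³.
Infill deposited: 0.35 × 151.7 → 53.095 cm³.
Total extruded: 94.3 + 53.095 → 147.395 cm³.
Mass = 147.395 × 1.16 = 170.9782 g.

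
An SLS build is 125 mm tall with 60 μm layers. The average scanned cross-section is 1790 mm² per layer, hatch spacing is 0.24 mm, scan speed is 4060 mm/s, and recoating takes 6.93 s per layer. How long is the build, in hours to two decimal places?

Layers = ⌈125/0.06⌉ = 2084.
Per-layer scan distance: 1790 / 0.24 → 7458.3 mm.
Scan time per layer = 7458.3 / 4060 = 1.837 s.
Time per layer: 1.837 + 6.93 → 8.767 s.
Build time = 2084 × 8.767 = 18270.428 s = 5.08 hours.

5.08 hours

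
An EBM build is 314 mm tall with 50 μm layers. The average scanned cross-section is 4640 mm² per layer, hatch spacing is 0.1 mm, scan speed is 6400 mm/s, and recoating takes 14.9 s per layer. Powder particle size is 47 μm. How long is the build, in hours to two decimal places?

Layer count = ceil(314 / 0.05) = 6280.
Per-layer scan distance = 4640 / 0.1, so 46400 mm.
Beam time per layer = 46400 / 6400, so 7.25 s.
Layer cycle = 7.25 + 14.9 = 22.15 s.
Build time = 6280 × 22.15 = 139102 s = 38.64 hours.

38.64 hours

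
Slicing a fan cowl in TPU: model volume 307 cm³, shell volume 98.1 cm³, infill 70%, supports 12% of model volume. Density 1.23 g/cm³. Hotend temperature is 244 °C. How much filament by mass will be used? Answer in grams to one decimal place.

345.8 g

Volume inside the shell: 307 − 98.1 → 208.9 cm³.
Deposited infill = 0.70 × 208.9, so 146.23 cm³.
Support = 0.12 × 307 = 36.84 cm³.
Total extruded = 98.1 + 146.23 + 36.84 = 281.17 cm³.
Mass = 281.17 × 1.23 = 345.8391 g.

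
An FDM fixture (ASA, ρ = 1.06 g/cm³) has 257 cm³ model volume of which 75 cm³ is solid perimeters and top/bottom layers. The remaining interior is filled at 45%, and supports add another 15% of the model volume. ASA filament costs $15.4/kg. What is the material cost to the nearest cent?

$3.19

Interior volume = 257 − 75 = 182 cm³.
Infill volume = 0.45 × 182, so 81.9 cm³.
Support = 0.15 × 257, so 38.55 cm³.
Total extruded = 75 + 81.9 + 38.55 = 195.45 cm³.
Mass: 195.45 × 1.06 → 207.177 g.
Cost = 207.177 g / 1000 × $15.4/kg = $3.19.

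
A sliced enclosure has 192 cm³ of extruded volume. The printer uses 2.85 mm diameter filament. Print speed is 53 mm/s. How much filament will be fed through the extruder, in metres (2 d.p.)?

30.10 m

Filament cross-section = π × (2.85/2)² = 6.3794 mm².
L = 192000 mm³ / 6.3794 mm² = 30096.87 mm, i.e. 30.10 m.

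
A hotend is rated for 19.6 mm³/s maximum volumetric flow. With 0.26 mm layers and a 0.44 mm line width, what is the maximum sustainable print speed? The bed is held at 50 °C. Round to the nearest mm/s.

171 mm/s

A: 0.26 × 0.44 → 0.1144 mm².
Max speed = 19.6 / 0.1144 = 171.33 ≈ 171 mm/s.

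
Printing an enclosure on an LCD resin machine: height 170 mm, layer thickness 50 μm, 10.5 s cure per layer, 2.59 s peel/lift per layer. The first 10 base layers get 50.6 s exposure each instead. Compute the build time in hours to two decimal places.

Number of layers: 170 / 0.05 → 3400 (rounded up).
Bottom layers: 10 × (50.6 + 2.59) → 531.9 s.
Normal layers = 3390 × (10.5 + 2.59) = 44375.1 s.
Sum: 531.9 + 44375.1 = 44907 s → 12.47 hours.

12.47 hours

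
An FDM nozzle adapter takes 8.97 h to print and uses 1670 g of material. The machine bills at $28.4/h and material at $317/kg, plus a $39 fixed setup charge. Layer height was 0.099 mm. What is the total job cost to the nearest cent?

Machine-time cost: 28.4 × 8.97 → $254.748.
Material charge = 317 × 1670/1000 = $529.39.
Total = 254.748 + 529.39 + 39 = 823.138 ≈ $823.14.

$823.14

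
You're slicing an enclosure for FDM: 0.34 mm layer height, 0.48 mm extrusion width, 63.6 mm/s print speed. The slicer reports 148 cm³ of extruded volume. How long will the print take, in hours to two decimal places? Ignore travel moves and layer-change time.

Line area = 0.34 × 0.48 = 0.1632 mm².
Path length: 148000 mm³ / 0.1632 mm² → 906862.7 mm.
Extrusion time = 906862.7 / 63.6, so 14258.8 s.
14258.8 s = 3.96 hours.

3.96 hours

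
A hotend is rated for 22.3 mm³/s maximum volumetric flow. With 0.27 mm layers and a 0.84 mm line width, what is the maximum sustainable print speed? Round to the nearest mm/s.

Extrusion cross-section: 0.27 × 0.84 → 0.2268 mm².
Max speed = 22.3 / 0.2268 = 98.32 ≈ 98 mm/s.

98 mm/s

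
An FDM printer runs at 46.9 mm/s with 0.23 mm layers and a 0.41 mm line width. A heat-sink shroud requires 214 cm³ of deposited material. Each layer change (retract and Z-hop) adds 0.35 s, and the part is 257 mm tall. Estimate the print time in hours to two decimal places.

Line area = 0.23 × 0.41, so 0.0943 mm².
Toolpath length = 214 cm³ / 0.0943 mm² = 214000 / 0.0943 = 2269353.1 mm.
Extrusion time = 2269353.1 / 46.9, so 48387.1 s.
Layer count = ceil(257 / 0.23) = 1118.
Layer-change overhead: 1118 × 0.35 → 391.3 s.
Altogether 48387.1 + 391.3 = 48778.4 s, i.e. 13.55 hours.

13.55 hours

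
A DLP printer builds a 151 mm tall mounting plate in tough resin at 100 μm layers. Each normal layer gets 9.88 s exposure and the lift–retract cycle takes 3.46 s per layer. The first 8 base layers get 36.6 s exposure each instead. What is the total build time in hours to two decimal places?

5.65 hours

Layer count = ceil(151 / 0.1) = 1510.
Base layers = 8 × (36.6 + 3.46) = 320.48 s.
Regular layers: 1502 × (9.88 + 3.46) → 20036.68 s.
Sum: 320.48 + 20036.68 = 20357.16 s → 5.65 hours.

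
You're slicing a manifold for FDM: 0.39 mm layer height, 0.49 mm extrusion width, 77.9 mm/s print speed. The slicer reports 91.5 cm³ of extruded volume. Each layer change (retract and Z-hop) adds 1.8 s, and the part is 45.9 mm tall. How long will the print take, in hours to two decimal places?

Line area: 0.39 × 0.49 → 0.1911 mm².
Total extruded path = 91500/0.1911 = 478806.9 mm.
Extrusion time = 478806.9 / 77.9, so 6146.4 s.
Layer count = ceil(45.9 / 0.39) = 118.
Non-print overhead = 118 × 1.8 = 212.4 s.
Altogether 6146.4 + 212.4 = 6358.8 s, i.e. 1.77 hours.

1.77 hours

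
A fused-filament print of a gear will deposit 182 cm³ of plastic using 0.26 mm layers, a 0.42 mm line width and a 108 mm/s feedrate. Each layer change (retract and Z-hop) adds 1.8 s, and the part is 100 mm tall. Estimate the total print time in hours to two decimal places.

Extrusion cross-section = 0.26 × 0.42 = 0.1092 mm².
Path length: 182000 mm³ / 0.1092 mm² → 1666666.7 mm.
Extrusion time = 1666666.7 / 108 = 15432.1 s.
Number of layers: 100 / 0.26 → 385 (rounded up).
Layer-change overhead = 385 × 1.8 = 693 s.
Altogether 15432.1 + 693 = 16125.1 s, i.e. 4.48 hours.

4.48 hours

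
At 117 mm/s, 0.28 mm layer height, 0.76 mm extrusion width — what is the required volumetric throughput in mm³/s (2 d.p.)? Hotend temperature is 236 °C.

24.90

Bead cross-section: 0.28 × 0.76 → 0.2128 mm².
Volumetric flow = 117 × 0.2128 = 24.90 mm³/s.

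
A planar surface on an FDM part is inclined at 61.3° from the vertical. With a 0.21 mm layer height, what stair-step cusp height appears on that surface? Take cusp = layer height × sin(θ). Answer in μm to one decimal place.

184.2 μm

Cusp = layer height × sin(61.3°) = 0.21 × 0.8771 = 0.184191 mm = 184.2 μm.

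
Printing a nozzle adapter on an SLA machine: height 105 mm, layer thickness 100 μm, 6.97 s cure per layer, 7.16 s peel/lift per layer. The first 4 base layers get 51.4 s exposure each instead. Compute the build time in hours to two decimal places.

Layers = ⌈105/0.1⌉ = 1050.
Base layers: 4 × (51.4 + 7.16) → 234.24 s.
Regular layers = 1046 × (6.97 + 7.16) = 14779.98 s.
Total = 234.24 + 14779.98 = 15014.22 s = 4.17 hours.

4.17 hours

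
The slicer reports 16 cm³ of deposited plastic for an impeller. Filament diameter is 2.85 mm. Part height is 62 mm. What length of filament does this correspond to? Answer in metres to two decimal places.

Filament cross-section = π × (2.85/2)² = 6.3794 mm².
L = 16000 mm³ / 6.3794 mm² = 2508.07 mm, i.e. 2.51 m.

2.51 m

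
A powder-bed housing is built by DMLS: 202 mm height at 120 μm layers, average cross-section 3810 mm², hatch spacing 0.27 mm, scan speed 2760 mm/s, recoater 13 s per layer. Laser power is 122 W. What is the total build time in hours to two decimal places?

Layers = ⌈202/0.12⌉ = 1684.
Scan path per layer = 3810 / 0.27, so 14111.1 mm.
Per-layer scan time: 14111.1 / 2760 → 5.1127 s.
Time per layer: 5.1127 + 13 → 18.1127 s.
Total: 1684 × 18.1127 s = 30501.7868 s → 8.47 hours.

8.47 hours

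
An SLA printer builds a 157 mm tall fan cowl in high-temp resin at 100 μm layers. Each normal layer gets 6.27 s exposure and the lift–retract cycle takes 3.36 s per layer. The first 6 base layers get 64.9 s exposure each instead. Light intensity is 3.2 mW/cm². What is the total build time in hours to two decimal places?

4.30 hours

Layer count = ceil(157 / 0.1) = 1570.
Base layers = 6 × (64.9 + 3.36) = 409.56 s.
Remaining layers: 1564 × (6.27 + 3.36) → 15061.32 s.
Total = 409.56 + 15061.32 = 15470.88 s = 4.30 hours.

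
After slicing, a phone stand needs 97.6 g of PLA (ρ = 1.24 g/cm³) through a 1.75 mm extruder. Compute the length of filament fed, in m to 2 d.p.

32.72 m

Extruded volume: 97.6/1.24 = 78.7097 cm³ (78709.7 mm³).
Filament cross-section = π × (1.75/2)² = 2.4053 mm².
L = V/A = 78709.7/2.4053 = 32723.44 mm → 32.72 m.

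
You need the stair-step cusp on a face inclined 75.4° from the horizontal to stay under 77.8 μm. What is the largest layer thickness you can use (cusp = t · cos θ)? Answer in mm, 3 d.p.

0.309 mm

Layer height = cusp / cos(75.4°) = 0.0778 / 0.2521 = 0.309 mm.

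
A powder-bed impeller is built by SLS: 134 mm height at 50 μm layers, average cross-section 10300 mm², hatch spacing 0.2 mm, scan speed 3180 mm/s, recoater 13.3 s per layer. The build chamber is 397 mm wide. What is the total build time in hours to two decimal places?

Number of layers: 134 / 0.05 → 2680 (rounded up).
Hatch length per layer = 10300 / 0.2 = 51500 mm.
Scan time per layer = 51500 / 3180 = 16.195 s.
Per-layer time: 16.195 + 13.3 → 29.495 s.
Build time = 2680 × 29.495 = 79046.6 s = 21.96 hours.

21.96 hours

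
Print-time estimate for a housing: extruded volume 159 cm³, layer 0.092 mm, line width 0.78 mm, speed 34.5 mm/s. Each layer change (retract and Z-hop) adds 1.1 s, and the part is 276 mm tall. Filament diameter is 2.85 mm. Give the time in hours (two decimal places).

18.76 hours

Extrusion cross-section = 0.092 × 0.78, so 0.07176 mm².
Total extruded path = 159000/0.07176 = 2215719.1 mm.
Print-move time = 2215719.1 / 34.5, so 64223.7 s.
Layers = ⌈276/0.092⌉ = 3000.
Z-hop total = 3000 × 1.1, so 3300 s.
Total = 64223.7 + 3300 = 67523.7 s = 18.76 hours.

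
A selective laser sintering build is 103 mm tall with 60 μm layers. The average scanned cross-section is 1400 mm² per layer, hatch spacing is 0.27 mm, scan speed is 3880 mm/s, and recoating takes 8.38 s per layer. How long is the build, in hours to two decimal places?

4.63 hours

Layers = ⌈103/0.06⌉ = 1717.
Hatch length per layer = 1400 / 0.27 = 5185.2 mm.
Per-layer scan time = 5185.2 / 3880 = 1.3364 s.
Time per layer: 1.3364 + 8.38 → 9.7164 s.
Build time = 1717 × 9.7164 = 16683.0588 s = 4.63 hours.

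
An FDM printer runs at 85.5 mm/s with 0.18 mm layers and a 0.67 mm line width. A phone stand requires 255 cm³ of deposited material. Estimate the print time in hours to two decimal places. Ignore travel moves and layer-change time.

6.87 hours

Extrusion cross-section: 0.18 × 0.67 → 0.1206 mm².
Toolpath length = 255 cm³ / 0.1206 mm² = 255000 / 0.1206 = 2114427.9 mm.
Extrusion time: 2114427.9 / 85.5 → 24730.2 s.
That's 24730.2 s → 6.87 hours.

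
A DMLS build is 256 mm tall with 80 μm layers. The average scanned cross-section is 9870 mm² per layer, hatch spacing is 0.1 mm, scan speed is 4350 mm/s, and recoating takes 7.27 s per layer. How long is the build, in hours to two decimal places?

Layer count = ceil(256 / 0.08) = 3200.
Scan path per layer = 9870 / 0.1, so 98700 mm.
Per-layer scan time: 98700 / 4350 → 22.6897 s.
Per-layer time = 22.6897 + 7.27 = 29.9597 s.
3200 layers × 29.9597 s/layer = 95871.04 s, i.e. 26.63 hours.

26.63 hours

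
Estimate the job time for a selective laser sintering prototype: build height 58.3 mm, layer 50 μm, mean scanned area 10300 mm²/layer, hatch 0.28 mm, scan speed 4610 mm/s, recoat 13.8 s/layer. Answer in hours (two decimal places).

Layers = ⌈58.3/0.05⌉ = 1166.
Hatch length per layer: 10300 / 0.28 → 36785.7 mm.
Laser time per layer: 36785.7 / 4610 → 7.9795 s.
Time per layer = 7.9795 + 13.8, so 21.7795 s.
1166 layers × 21.7795 s/layer = 25394.897 s, i.e. 7.05 hours.

7.05 hours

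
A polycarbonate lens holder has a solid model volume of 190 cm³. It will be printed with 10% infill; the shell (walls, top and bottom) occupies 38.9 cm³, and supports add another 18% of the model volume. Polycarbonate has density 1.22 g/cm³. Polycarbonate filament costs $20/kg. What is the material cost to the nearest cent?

Infill region = 190 − 38.9, so 151.1 cm³.
Infill volume: 0.10 × 151.1 → 15.11 cm³.
Support: 0.18 × 190 → 34.2 cm³.
Total extruded: 38.9 + 15.11 + 34.2 → 88.21 cm³.
Mass = 88.21 × 1.22 = 107.6162 g.
At $20/kg: 107.6162/1000 × 20 = $2.15.

$2.15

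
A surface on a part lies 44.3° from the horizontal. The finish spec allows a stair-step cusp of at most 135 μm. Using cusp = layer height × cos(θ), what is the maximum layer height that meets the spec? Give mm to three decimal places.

0.189 mm

Layer height = cusp / cos(44.3°) = 0.135 / 0.7157 = 0.189 mm.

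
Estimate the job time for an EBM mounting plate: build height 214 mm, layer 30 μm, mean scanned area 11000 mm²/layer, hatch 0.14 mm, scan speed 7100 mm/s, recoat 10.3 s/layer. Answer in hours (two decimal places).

42.34 hours

Layer count = ceil(214 / 0.03) = 7134.
Hatch length per layer = 11000 / 0.14 = 78571.4 mm.
Per-layer scan time: 78571.4 / 7100 → 11.0664 s.
Per-layer time = 11.0664 + 10.3, so 21.3664 s.
Build time = 7134 × 21.3664 = 152427.8976 s = 42.34 hours.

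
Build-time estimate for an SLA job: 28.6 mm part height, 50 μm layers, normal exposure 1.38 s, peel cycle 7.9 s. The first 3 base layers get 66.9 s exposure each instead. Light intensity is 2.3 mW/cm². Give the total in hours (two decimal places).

Layers = ⌈28.6/0.05⌉ = 572.
Base layers = 3 × (66.9 + 7.9) = 224.4 s.
Regular layers: 569 × (1.38 + 7.9) → 5280.32 s.
Total = 224.4 + 5280.32 = 5504.72 s = 1.53 hours.

1.53 hours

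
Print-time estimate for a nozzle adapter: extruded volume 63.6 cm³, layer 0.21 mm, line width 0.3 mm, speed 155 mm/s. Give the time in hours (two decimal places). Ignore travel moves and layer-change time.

1.81 hours

Line area: 0.21 × 0.3 → 0.063 mm².
Toolpath length = 63.6 cm³ / 0.063 mm² = 63600 / 0.063 = 1009523.8 mm.
Print-move time = 1009523.8 / 155, so 6513.1 s.
Converting: 6513.1 s = 1.81 hours.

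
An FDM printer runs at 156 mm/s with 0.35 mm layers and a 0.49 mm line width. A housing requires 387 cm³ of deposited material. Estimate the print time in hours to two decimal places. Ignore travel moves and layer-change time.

Line area = 0.35 × 0.49 = 0.1715 mm².
Toolpath length = 387 cm³ / 0.1715 mm² = 387000 / 0.1715 = 2256559.8 mm.
Extrusion time = 2256559.8 / 156 = 14465.1 s.
That's 14465.1 s → 4.02 hours.

4.02 hours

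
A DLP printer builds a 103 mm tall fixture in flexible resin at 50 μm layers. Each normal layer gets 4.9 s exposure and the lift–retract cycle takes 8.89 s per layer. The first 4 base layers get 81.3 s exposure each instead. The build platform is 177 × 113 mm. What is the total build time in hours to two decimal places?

Layer count = ceil(103 / 0.05) = 2060.
Bottom layers = 4 × (81.3 + 8.89) = 360.76 s.
Remaining layers = 2056 × (4.9 + 8.89) = 28352.24 s.
Sum: 360.76 + 28352.24 = 28713 s → 7.98 hours.

7.98 hours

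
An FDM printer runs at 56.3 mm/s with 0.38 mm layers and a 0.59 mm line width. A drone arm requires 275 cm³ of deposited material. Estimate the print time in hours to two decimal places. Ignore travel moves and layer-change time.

6.05 hours

Extrusion cross-section = 0.38 × 0.59, so 0.2242 mm².
Total extruded path = 275000/0.2242 = 1226583.4 mm.
Print-move time = 1226583.4 / 56.3 = 21786.6 s.
21786.6 s = 6.05 hours.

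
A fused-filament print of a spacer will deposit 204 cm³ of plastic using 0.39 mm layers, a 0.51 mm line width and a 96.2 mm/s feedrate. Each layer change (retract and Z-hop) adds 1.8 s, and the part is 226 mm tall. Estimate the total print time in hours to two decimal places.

Line area = 0.39 × 0.51 = 0.1989 mm².
Path length: 204000 mm³ / 0.1989 mm² → 1025641 mm.
Extrusion time = 1025641 / 96.2, so 10661.5 s.
Layer count = ceil(226 / 0.39) = 580.
Z-hop total = 580 × 1.8, so 1044 s.
Altogether 10661.5 + 1044 = 11705.5 s, i.e. 3.25 hours.

3.25 hours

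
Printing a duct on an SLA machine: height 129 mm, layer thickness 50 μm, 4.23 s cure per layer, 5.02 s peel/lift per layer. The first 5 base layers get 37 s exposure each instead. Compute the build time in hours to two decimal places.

6.67 hours

Layers = ⌈129/0.05⌉ = 2580.
Bottom layers = 5 × (37 + 5.02), so 210.1 s.
Normal layers = 2575 × (4.23 + 5.02), so 23818.75 s.
Total = 210.1 + 23818.75 = 24028.85 s = 6.67 hours.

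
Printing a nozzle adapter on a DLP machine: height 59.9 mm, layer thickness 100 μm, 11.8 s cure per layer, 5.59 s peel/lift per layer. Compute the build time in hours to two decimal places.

Layers = ⌈59.9/0.1⌉ = 599.
Cycle time: 11.8 + 5.59 → 17.39 s.
Build time: 599 × 17.39 s = 10416.61 s, i.e. 2.89 hours.

2.89 hours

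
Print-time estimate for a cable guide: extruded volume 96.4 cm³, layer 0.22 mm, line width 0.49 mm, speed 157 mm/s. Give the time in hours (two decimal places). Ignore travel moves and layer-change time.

Extrusion cross-section = 0.22 × 0.49, so 0.1078 mm².
Toolpath length = 96.4 cm³ / 0.1078 mm² = 96400 / 0.1078 = 894248.6 mm.
Extrusion time = 894248.6 / 157, so 5695.9 s.
That's 5695.9 s → 1.58 hours.

1.58 hours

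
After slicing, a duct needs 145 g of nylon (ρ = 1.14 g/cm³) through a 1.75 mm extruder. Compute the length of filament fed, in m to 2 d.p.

Extruded volume: 145/1.14 = 127.193 cm³ (127193 mm³).
A = π r² = π × 0.875² = 2.4053 mm².
L = V/A = 127193/2.4053 = 52880.31 mm → 52.88 m.

52.88 m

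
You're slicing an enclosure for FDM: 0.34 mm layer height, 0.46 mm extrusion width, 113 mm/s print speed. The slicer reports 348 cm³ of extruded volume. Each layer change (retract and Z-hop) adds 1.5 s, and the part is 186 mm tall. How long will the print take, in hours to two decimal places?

5.70 hours

Bead cross-section = 0.34 × 0.46 = 0.1564 mm².
Total extruded path = 348000/0.1564 = 2225063.9 mm.
Time extruding = 2225063.9 / 113, so 19690.8 s.
Layers = ⌈186/0.34⌉ = 548.
Z-hop total = 548 × 1.5, so 822 s.
Total = 19690.8 + 822 = 20512.8 s = 5.70 hours.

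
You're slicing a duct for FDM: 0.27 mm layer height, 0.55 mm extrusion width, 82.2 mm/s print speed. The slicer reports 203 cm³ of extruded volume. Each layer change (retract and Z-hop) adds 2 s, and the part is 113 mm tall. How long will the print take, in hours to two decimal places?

4.85 hours

Extrusion cross-section = 0.27 × 0.55, so 0.1485 mm².
Total extruded path = 203000/0.1485 = 1367003.4 mm.
Print-move time: 1367003.4 / 82.2 → 16630.2 s.
Layer count = ceil(113 / 0.27) = 419.
Non-print overhead = 419 × 2, so 838 s.
Total = 16630.2 + 838 = 17468.2 s = 4.85 hours.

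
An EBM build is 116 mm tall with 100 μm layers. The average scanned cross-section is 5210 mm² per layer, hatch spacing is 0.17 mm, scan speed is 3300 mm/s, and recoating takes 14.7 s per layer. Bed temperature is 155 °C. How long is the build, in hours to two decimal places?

Number of layers: 116 / 0.1 → 1160 (rounded up).
Scan path per layer: 5210 / 0.17 → 30647.1 mm.
Scan time per layer = 30647.1 / 3300 = 9.287 s.
Per-layer time = 9.287 + 14.7 = 23.987 s.
1160 layers × 23.987 s/layer = 27824.92 s, i.e. 7.73 hours.

7.73 hours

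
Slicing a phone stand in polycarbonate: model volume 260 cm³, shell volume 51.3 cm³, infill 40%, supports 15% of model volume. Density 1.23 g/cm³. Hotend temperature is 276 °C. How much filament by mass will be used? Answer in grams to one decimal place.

Interior volume = 260 − 51.3, so 208.7 cm³.
Infill deposited: 0.40 × 208.7 → 83.48 cm³.
Support = 0.15 × 260 = 39 cm³.
Deposited volume = 51.3 + 83.48 + 39 = 173.78 cm³.
Mass = 173.78 × 1.23, so 213.7494 g.

213.7 g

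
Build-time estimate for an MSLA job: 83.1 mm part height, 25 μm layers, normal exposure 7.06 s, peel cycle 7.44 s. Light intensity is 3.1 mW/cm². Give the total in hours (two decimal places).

Layer count = ceil(83.1 / 0.025) = 3324.
Cycle time = 7.06 + 7.44, so 14.5 s.
Build time: 3324 × 14.5 s = 48198 s, i.e. 13.39 hours.

13.39 hours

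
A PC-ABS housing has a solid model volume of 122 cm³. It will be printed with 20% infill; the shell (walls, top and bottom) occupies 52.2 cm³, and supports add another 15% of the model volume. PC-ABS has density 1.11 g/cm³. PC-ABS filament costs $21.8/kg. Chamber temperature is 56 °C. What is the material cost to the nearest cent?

$2.04

Infill region = 122 − 52.2 = 69.8 cm³.
Deposited infill: 0.20 × 69.8 → 13.96 cm³.
Support: 0.15 × 122 → 18.3 cm³.
Total printed volume = 52.2 + 13.96 + 18.3 = 84.46 cm³.
Mass: 84.46 × 1.11 → 93.7506 g.
Cost = 93.7506 g / 1000 × $21.8/kg = $2.04.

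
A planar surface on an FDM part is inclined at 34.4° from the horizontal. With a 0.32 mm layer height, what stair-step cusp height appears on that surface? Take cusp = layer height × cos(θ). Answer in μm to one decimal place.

Cusp = layer height × cos(34.4°) = 0.32 × 0.8251 = 0.264032 mm = 264.0 μm.

264.0 μm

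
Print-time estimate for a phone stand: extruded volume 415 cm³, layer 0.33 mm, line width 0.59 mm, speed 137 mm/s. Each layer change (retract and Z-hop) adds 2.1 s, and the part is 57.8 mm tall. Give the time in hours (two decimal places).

4.42 hours

Extrusion cross-section: 0.33 × 0.59 → 0.1947 mm².
Path length: 415000 mm³ / 0.1947 mm² → 2131484.3 mm.
Print-move time = 2131484.3 / 137, so 15558.3 s.
Layer count = ceil(57.8 / 0.33) = 176.
Layer-change overhead: 176 × 2.1 → 369.6 s.
Altogether 15558.3 + 369.6 = 15927.9 s, i.e. 4.42 hours.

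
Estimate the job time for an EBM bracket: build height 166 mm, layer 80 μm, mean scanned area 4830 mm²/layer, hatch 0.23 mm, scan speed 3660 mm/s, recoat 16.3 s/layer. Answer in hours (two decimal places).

Number of layers: 166 / 0.08 → 2075 (rounded up).
Scan path per layer = 4830 / 0.23 = 21000 mm.
Per-layer scan time: 21000 / 3660 → 5.7377 s.
Time per layer: 5.7377 + 16.3 → 22.0377 s.
Total: 2075 × 22.0377 s = 45728.2275 s → 12.70 hours.

12.70 hours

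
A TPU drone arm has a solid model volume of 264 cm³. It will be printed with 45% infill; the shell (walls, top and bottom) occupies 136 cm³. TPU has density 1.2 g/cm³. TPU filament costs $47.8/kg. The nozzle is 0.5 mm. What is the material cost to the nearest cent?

$11.10

Volume inside the shell = 264 − 136 = 128 cm³.
Infill deposited: 0.45 × 128 → 57.6 cm³.
Total printed volume = 136 + 57.6, so 193.6 cm³.
Mass: 193.6 × 1.2 → 232.32 g.
Cost = 232.32 g / 1000 × $47.8/kg = $11.10.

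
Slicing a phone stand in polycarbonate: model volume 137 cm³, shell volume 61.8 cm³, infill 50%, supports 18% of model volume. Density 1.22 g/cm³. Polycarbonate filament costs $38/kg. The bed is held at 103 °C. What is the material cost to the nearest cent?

$5.75

Infill region: 137 − 61.8 → 75.2 cm³.
Deposited infill = 0.50 × 75.2 = 37.6 cm³.
Support: 0.18 × 137 → 24.66 cm³.
Deposited volume = 61.8 + 37.6 + 24.66 = 124.06 cm³.
Mass = 124.06 × 1.22 = 151.3532 g.
At $38/kg: 151.3532/1000 × 38 = $5.75.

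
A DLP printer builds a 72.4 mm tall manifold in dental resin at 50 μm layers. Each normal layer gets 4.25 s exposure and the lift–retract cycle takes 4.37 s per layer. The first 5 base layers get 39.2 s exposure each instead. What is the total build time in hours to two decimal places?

Layers = ⌈72.4/0.05⌉ = 1448.
Bottom layers = 5 × (39.2 + 4.37), so 217.85 s.
Remaining layers: 1443 × (4.25 + 4.37) → 12438.66 s.
Total = 217.85 + 12438.66 = 12656.51 s = 3.52 hours.

3.52 hours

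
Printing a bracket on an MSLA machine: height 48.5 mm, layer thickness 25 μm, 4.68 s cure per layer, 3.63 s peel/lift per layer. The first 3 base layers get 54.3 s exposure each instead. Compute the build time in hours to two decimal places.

Layer count = ceil(48.5 / 0.025) = 1940.
Burn-in layers: 3 × (54.3 + 3.63) → 173.79 s.
Regular layers = 1937 × (4.68 + 3.63), so 16096.47 s.
Sum: 173.79 + 16096.47 = 16270.26 s → 4.52 hours.

4.52 hours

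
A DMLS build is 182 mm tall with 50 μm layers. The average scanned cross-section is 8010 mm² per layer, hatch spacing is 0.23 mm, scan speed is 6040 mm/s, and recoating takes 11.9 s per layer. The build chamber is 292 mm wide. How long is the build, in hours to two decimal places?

17.86 hours

Layers = ⌈182/0.05⌉ = 3640.
Hatch length per layer = 8010 / 0.23 = 34826.1 mm.
Laser time per layer = 34826.1 / 6040, so 5.7659 s.
Per-layer time = 5.7659 + 11.9 = 17.6659 s.
Total: 3640 × 17.6659 s = 64303.876 s → 17.86 hours.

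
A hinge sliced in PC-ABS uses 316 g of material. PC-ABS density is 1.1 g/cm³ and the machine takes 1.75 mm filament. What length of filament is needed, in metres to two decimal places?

119.43 m

Volume = 316 g / 1.1 g·cm⁻³ = 287.2727 cm³ = 287272.7 mm³.
A = π r² = π × 0.875² = 2.4053 mm².
Length = 287272.7 / 2.4053 = 119433.21 mm = 119.43 m.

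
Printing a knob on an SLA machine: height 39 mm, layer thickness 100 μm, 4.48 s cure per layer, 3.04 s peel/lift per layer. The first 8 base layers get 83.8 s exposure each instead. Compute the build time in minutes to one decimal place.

Layer count = ceil(39 / 0.1) = 390.
Burn-in layers: 8 × (83.8 + 3.04) → 694.72 s.
Regular layers = 382 × (4.48 + 3.04) = 2872.64 s.
Sum: 694.72 + 2872.64 = 3567.36 s → 59.5 minutes.

59.5 minutes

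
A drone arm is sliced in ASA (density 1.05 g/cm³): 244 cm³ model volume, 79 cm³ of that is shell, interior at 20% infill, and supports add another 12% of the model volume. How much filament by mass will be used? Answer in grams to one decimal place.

148.3 g

Infill region: 244 − 79 → 165 cm³.
Infill deposited: 0.20 × 165 → 33 cm³.
Support: 0.12 × 244 → 29.28 cm³.
Total extruded: 79 + 33 + 29.28 → 141.28 cm³.
Mass = 141.28 × 1.05 = 148.344 g.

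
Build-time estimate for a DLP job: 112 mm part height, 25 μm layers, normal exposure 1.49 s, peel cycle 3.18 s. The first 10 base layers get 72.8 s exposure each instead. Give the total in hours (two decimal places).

Layers = ⌈112/0.025⌉ = 4480.
Base layers: 10 × (72.8 + 3.18) → 759.8 s.
Remaining layers = 4470 × (1.49 + 3.18) = 20874.9 s.
Total = 759.8 + 20874.9 = 21634.7 s = 6.01 hours.

6.01 hours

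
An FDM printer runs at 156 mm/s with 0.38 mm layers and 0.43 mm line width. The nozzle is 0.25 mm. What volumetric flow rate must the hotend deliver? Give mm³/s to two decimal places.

A = 0.38 × 0.43, so 0.1634 mm².
Volumetric flow = 156 × 0.1634 = 25.49 mm³/s.

25.49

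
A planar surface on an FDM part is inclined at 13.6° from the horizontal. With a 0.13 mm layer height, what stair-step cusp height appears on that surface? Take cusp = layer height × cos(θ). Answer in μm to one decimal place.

Cusp = layer height × cos(13.6°) = 0.13 × 0.9720 = 0.12636 mm = 126.4 μm.

126.4 μm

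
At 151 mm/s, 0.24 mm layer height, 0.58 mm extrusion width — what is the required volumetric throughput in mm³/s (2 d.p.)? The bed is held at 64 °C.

21.02

A: 0.24 × 0.58 → 0.1392 mm².
Q = v·A = 151 × 0.1392 = 21.02 mm³/s.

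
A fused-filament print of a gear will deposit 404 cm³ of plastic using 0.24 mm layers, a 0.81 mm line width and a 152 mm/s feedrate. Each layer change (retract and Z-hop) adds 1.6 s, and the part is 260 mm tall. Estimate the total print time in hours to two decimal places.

4.28 hours

Extrusion cross-section = 0.24 × 0.81 = 0.1944 mm².
Total extruded path = 404000/0.1944 = 2078189.3 mm.
Time extruding = 2078189.3 / 152, so 13672.3 s.
Layers = ⌈260/0.24⌉ = 1084.
Non-print overhead = 1084 × 1.6 = 1734.4 s.
Total = 13672.3 + 1734.4 = 15406.7 s = 4.28 hours.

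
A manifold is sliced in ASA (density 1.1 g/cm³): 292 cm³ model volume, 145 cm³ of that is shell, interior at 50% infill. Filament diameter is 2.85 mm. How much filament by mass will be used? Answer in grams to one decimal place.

240.4 g

Volume inside the shell = 292 − 145, so 147 cm³.
Infill volume = 0.50 × 147, so 73.5 cm³.
Total printed volume = 145 + 73.5, so 218.5 cm³.
Mass = 218.5 × 1.1, so 240.35 g.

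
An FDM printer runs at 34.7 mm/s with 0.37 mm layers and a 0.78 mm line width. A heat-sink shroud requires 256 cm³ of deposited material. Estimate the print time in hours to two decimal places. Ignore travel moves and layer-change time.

Line area = 0.37 × 0.78, so 0.2886 mm².
Toolpath length = 256 cm³ / 0.2886 mm² = 256000 / 0.2886 = 887040.9 mm.
Extrusion time = 887040.9 / 34.7, so 25563.1 s.
In the requested units: 25563.1 s = 7.10 hours.

7.10 hours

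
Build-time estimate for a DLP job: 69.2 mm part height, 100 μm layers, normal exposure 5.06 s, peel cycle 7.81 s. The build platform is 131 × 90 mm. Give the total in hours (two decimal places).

2.47 hours

Layers = ⌈69.2/0.1⌉ = 692.
Cycle time: 5.06 + 7.81 → 12.87 s.
Total = 692 × 12.87 = 8906.04 s = 2.47 hours.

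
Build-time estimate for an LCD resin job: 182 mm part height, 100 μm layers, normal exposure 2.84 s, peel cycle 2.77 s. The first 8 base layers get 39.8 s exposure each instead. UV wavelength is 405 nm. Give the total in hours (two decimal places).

Layer count = ceil(182 / 0.1) = 1820.
Base layers = 8 × (39.8 + 2.77) = 340.56 s.
Normal layers: 1812 × (2.84 + 2.77) → 10165.32 s.
Sum: 340.56 + 10165.32 = 10505.88 s → 2.92 hours.

2.92 hours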